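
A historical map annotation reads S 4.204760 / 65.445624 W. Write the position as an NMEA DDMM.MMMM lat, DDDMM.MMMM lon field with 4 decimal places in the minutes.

0412.2856,S / 06526.7374,W

Latitude: fractional part 0.204760 → 12.285600 minutes
λ: fractional part 0.445624 → 26.737440 minutes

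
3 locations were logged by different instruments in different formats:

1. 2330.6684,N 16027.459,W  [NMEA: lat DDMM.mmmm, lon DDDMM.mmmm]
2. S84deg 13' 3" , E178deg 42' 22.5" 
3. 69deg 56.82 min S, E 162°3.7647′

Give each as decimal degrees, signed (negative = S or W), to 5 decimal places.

Point 1:
  Latitude: degrees = first 2 digits = 23, minutes = 30.6684; 23 + 30.6684/60 = 23.511140
  N → positive
  λ: split at 3 digits → 160° and 27.459′; 160 + 27.459/60 = 160.457650
  hemisphere W, so the sign is −
Point 2:
  φ: 84° + 13/60 + 3/3600 = 84 + 0.216667 + 0.000833 = 84.217500
  hemisphere S, so the sign is −
  Lon: 42′ + 22.5″ = 42.37500′; 178 + 42.37500/60 = 178.706250
  E → positive
Point 3:
  Lat: 69 + 56.82/60 = 69.947000
  S → negative
  Longitude: 3.7647′ = 0.062745°; total 162.062745
  E → positive

1. 23.51114, -160.45765
2. -84.21750, 178.70625
3. -69.94700, 162.06275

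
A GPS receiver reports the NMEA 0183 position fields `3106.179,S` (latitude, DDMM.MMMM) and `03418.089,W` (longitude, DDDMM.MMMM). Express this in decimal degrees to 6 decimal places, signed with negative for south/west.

φ: split at 2 digits → 31° and 6.179′; 31 + 6.179/60 = 31.1029833
hemisphere S, so the sign is −
λ: degrees = first 3 digits = 34, minutes = 18.089; 34 + 18.089/60 = 34.3014833
hemisphere W, so the sign is −

-31.102983, -34.301483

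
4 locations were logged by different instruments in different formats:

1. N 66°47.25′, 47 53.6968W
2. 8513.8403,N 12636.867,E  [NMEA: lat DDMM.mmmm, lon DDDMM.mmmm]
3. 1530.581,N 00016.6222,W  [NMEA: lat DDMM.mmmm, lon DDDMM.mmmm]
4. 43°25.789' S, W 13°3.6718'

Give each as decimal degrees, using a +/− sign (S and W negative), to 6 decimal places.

Point 1:
  Latitude: 47.25′ = 0.787500°; total 66.7875000
  N → positive
  λ: 53.6968′ = 0.894947°; total 47.8949467
  W → negative
Point 2:
  Latitude: degrees = first 2 digits = 85, minutes = 13.8403; 85 + 13.8403/60 = 85.2306717
  N → positive
  Lon: degrees = first 3 digits = 126, minutes = 36.867; 126 + 36.867/60 = 126.6144500
  E ⇒ keep positive
Point 3:
  φ: degrees = first 2 digits = 15, minutes = 30.581; 15 + 30.581/60 = 15.5096833
  N ⇒ keep positive
  Lon: split at 3 digits → 000° and 16.6222′; 0 + 16.6222/60 = 0.2770367
  hemisphere W, so the sign is −
Point 4:
  Latitude: 43 + 25.789/60 = 43.4298167
  S ⇒ negate
  Lon: 3.6718′ = 0.061197°; total 13.0611967
  W → negative

1. 66.787500, -47.894947
2. 85.230672, 126.614450
3. 15.509683, -0.277037
4. -43.429817, -13.061197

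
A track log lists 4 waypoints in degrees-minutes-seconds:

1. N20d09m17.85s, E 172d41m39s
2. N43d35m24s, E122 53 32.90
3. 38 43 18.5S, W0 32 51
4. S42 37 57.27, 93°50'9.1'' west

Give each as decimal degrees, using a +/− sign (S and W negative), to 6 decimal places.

Point 1:
  φ: 20° + 9/60 + 17.85/3600 = 20 + 0.150000 + 0.004958 = 20.1549583
  N ⇒ keep positive
  Longitude: 172 + 41/60 + 39/3600 = 172.6941667
  E → positive
Point 2:
  φ: 35′ + 24″ = 35.40000′; 43 + 35.40000/60 = 43.5900000
  N → positive
  Longitude: 122° + 53/60 + 32.9/3600 = 122 + 0.883333 + 0.009139 = 122.8924722
  E ⇒ keep positive
Point 3:
  Lat: 43′ + 18.5″ = 43.30833′; 38 + 43.30833/60 = 38.7218056
  hemisphere S, so the sign is −
  Lon: 32′ + 51″ = 32.85000′; 0 + 32.85000/60 = 0.5475000
  W ⇒ negate
Point 4:
  φ: 37′ + 57.27″ = 37.95450′; 42 + 37.95450/60 = 42.6325750
  hemisphere S, so the sign is −
  Longitude: 50′ + 9.1″ = 50.15167′; 93 + 50.15167/60 = 93.8358611
  W → negative

1. 20.154958, 172.694167
2. 43.590000, 122.892472
3. -38.721806, -0.547500
4. -42.632575, -93.835861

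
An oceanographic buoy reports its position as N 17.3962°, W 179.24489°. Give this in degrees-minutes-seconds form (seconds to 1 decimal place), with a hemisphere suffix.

17°23′46.3″ N, 179°14′41.6″ W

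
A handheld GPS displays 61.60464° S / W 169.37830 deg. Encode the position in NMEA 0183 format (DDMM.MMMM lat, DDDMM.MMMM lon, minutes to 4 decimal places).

Latitude: 61° + 0.604640 × 60 = 61° 36.278400′
Lon: fractional part 0.378300 → 22.698000 minutes

6136.2784,S / 16922.6980,W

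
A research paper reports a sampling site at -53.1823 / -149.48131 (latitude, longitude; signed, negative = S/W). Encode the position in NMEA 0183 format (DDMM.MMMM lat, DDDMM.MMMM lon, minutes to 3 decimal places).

Latitude is negative → S; |value| = 53.182300
φ: fractional part 0.182300 → 10.93800 minutes
Longitude is negative → W; |value| = 149.481310
Lon: 149° + 0.481310 × 60 = 149° 28.87860′

5310.938,S / 14928.879,W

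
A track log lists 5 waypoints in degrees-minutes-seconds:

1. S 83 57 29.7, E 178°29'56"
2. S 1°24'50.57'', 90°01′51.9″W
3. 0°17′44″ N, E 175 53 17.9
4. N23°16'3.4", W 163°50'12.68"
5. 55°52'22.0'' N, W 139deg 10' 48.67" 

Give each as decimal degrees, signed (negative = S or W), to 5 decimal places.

Point 1:
  Lat: 83 + 57/60 + 29.7/3600 = 83.958250
  hemisphere S, so the sign is −
  Lon: 178° + 29/60 + 56/3600 = 178 + 0.483333 + 0.015556 = 178.498889
  E ⇒ keep positive
Point 2:
  Latitude: 24′ + 50.57″ = 24.84283′; 1 + 24.84283/60 = 1.414047
  hemisphere S, so the sign is −
  Longitude: 90 + 1/60 + 51.9/3600 = 90.031083
  W ⇒ negate
Point 3:
  φ: 0° + 17/60 + 44/3600 = 0 + 0.283333 + 0.012222 = 0.295556
  N ⇒ keep positive
  Lon: 53′ + 17.9″ = 53.29833′; 175 + 53.29833/60 = 175.888306
  E ⇒ keep positive
Point 4:
  Lat: 23° + 16/60 + 3.4/3600 = 23 + 0.266667 + 0.000944 = 23.267611
  N ⇒ keep positive
  Lon: 50′ + 12.68″ = 50.21133′; 163 + 50.21133/60 = 163.836856
  W ⇒ negate
Point 5:
  φ: 55 + 52/60 + 22/3600 = 55.872778
  N → positive
  Longitude: 139° + 10/60 + 48.67/3600 = 139 + 0.166667 + 0.013519 = 139.180186
  W → negative

1. -83.95825, 178.49889
2. -1.41405, -90.03108
3. 0.29556, 175.88831
4. 23.26761, -163.83686
5. 55.87278, -139.18019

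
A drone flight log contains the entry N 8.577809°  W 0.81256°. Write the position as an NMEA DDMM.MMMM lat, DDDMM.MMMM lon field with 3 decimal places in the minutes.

Lat: fractional part 0.577809 → 34.66854 minutes
Longitude: fractional part 0.812560 → 48.75360 minutes

0834.669,N / 00048.754,W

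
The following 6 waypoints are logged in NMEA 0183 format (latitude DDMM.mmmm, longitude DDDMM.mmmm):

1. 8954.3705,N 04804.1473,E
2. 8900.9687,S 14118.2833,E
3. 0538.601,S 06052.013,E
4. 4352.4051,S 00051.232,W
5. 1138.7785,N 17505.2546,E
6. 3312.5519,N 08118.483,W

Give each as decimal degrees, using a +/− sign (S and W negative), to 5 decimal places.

Point 1:
  Lat: split at 2 digits → 89° and 54.3705′; 89 + 54.3705/60 = 89.906175
  N → positive
  λ: degrees = first 3 digits = 48, minutes = 4.1473; 48 + 4.1473/60 = 48.069122
  E → positive
Point 2:
  Lat: degrees = first 2 digits = 89, minutes = 0.9687; 89 + 0.9687/60 = 89.016145
  S → negative
  Lon: split at 3 digits → 141° and 18.2833′; 141 + 18.2833/60 = 141.304722
  E → positive
Point 3:
  φ: degrees = first 2 digits = 5, minutes = 38.601; 5 + 38.601/60 = 5.643350
  S ⇒ negate
  λ: degrees = first 3 digits = 60, minutes = 52.013; 60 + 52.013/60 = 60.866883
  E ⇒ keep positive
Point 4:
  Lat: split at 2 digits → 43° and 52.4051′; 43 + 52.4051/60 = 43.873418
  S ⇒ negate
  λ: degrees = first 3 digits = 0, minutes = 51.232; 0 + 51.232/60 = 0.853867
  W → negative
Point 5:
  Lat: split at 2 digits → 11° and 38.7785′; 11 + 38.7785/60 = 11.646308
  N → positive
  λ: split at 3 digits → 175° and 5.2546′; 175 + 5.2546/60 = 175.087577
  E → positive
Point 6:
  φ: split at 2 digits → 33° and 12.5519′; 33 + 12.5519/60 = 33.209198
  N ⇒ keep positive
  Lon: degrees = first 3 digits = 81, minutes = 18.483; 81 + 18.483/60 = 81.308050
  W → negative

1. 89.90618, 48.06912
2. -89.01615, 141.30472
3. -5.64335, 60.86688
4. -43.87342, -0.85387
5. 11.64631, 175.08758
6. 33.20920, -81.30805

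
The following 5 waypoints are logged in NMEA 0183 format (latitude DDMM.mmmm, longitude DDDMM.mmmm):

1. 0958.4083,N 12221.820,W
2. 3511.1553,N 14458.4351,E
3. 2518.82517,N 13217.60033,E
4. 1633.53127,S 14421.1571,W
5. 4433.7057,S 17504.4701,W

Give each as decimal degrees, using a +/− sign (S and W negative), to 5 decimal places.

Point 1:
  Lat: split at 2 digits → 09° and 58.4083′; 9 + 58.4083/60 = 9.973472
  N → positive
  Lon: degrees = first 3 digits = 122, minutes = 21.82; 122 + 21.82/60 = 122.363667
  W → negative
Point 2:
  φ: split at 2 digits → 35° and 11.1553′; 35 + 11.1553/60 = 35.185922
  N → positive
  λ: split at 3 digits → 144° and 58.4351′; 144 + 58.4351/60 = 144.973918
  E → positive
Point 3:
  Lat: degrees = first 2 digits = 25, minutes = 18.82517; 25 + 18.82517/60 = 25.313753
  N → positive
  Longitude: degrees = first 3 digits = 132, minutes = 17.60033; 132 + 17.60033/60 = 132.293339
  E ⇒ keep positive
Point 4:
  φ: degrees = first 2 digits = 16, minutes = 33.53127; 16 + 33.53127/60 = 16.558855
  hemisphere S, so the sign is −
  λ: split at 3 digits → 144° and 21.1571′; 144 + 21.1571/60 = 144.352618
  W → negative
Point 5:
  Lat: split at 2 digits → 44° and 33.7057′; 44 + 33.7057/60 = 44.561762
  S ⇒ negate
  λ: split at 3 digits → 175° and 4.4701′; 175 + 4.4701/60 = 175.074502
  W → negative

1. 9.97347, -122.36367
2. 35.18592, 144.97392
3. 25.31375, 132.29334
4. -16.55885, -144.35262
5. -44.56176, -175.07450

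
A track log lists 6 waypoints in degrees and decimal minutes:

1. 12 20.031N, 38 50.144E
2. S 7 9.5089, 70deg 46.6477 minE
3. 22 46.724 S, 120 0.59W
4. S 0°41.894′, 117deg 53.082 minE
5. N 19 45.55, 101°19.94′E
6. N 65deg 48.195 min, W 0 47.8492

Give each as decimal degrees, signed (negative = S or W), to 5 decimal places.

1. 12.33385, 38.83573
2. -7.15848, 70.77746
3. -22.77873, -120.00983
4. -0.69823, 117.88470
5. 19.75917, 101.33233
6. 65.80325, -0.79749

Point 1:
  φ: 20.031′ = 0.333850°; total 12.333850
  N → positive
  Lon: 38 + 50.144/60 = 38.835733
  E → positive
Point 2:
  Latitude: 9.5089′ = 0.158482°; total 7.158482
  S ⇒ negate
  Longitude: 70 + 46.6477/60 = 70.777462
  E ⇒ keep positive
Point 3:
  Lat: 22 + 46.724/60 = 22.778733
  hemisphere S, so the sign is −
  λ: 0.59′ = 0.009833°; total 120.009833
  W → negative
Point 4:
  Lat: 0 + 41.894/60 = 0.698233
  S → negative
  λ: 117 + 53.082/60 = 117.884700
  E ⇒ keep positive
Point 5:
  Lat: 45.55′ = 0.759167°; total 19.759167
  N → positive
  Lon: 101 + 19.94/60 = 101.332333
  E ⇒ keep positive
Point 6:
  Lat: 48.195′ = 0.803250°; total 65.803250
  N ⇒ keep positive
  Lon: 47.8492′ = 0.797487°; total 0.797487
  W → negative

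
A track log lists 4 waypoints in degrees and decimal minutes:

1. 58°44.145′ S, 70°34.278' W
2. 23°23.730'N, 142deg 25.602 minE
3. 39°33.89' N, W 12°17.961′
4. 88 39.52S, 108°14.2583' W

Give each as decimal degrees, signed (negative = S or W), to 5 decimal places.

Point 1:
  Latitude: 44.145′ = 0.735750°; total 58.735750
  S → negative
  Longitude: 34.278′ = 0.571300°; total 70.571300
  W → negative
Point 2:
  Lat: 23.73′ = 0.395500°; total 23.395500
  N ⇒ keep positive
  λ: 142 + 25.602/60 = 142.426700
  E ⇒ keep positive
Point 3:
  φ: 39 + 33.89/60 = 39.564833
  N → positive
  λ: 17.961′ = 0.299350°; total 12.299350
  W → negative
Point 4:
  Lat: 88 + 39.52/60 = 88.658667
  hemisphere S, so the sign is −
  Lon: 108 + 14.2583/60 = 108.237638
  W ⇒ negate

1. -58.73575, -70.57130
2. 23.39550, 142.42670
3. 39.56483, -12.29935
4. -88.65867, -108.23764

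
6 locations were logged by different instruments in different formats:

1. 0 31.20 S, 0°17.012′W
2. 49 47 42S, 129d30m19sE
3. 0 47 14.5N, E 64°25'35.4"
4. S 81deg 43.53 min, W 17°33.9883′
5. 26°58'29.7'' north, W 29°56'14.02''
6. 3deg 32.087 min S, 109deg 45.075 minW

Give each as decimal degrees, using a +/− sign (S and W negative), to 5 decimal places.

1. -0.52000, -0.28353
2. -49.79500, 129.50528
3. 0.78736, 64.42650
4. -81.72550, -17.56647
5. 26.97492, -29.93723
6. -3.53478, -109.75125

Point 1:
  Latitude: 0 + 31.2/60 = 0.520000
  S → negative
  Longitude: 17.012′ = 0.283533°; total 0.283533
  W → negative
Point 2:
  Lat: 49 + 47/60 + 42/3600 = 49.795000
  S ⇒ negate
  Longitude: 30′ + 19″ = 30.31667′; 129 + 30.31667/60 = 129.505278
  E ⇒ keep positive
Point 3:
  Latitude: 0 + 47/60 + 14.5/3600 = 0.787361
  N → positive
  Longitude: 64 + 25/60 + 35.4/3600 = 64.426500
  E → positive
Point 4:
  Lat: 81 + 43.53/60 = 81.725500
  hemisphere S, so the sign is −
  Lon: 33.9883′ = 0.566472°; total 17.566472
  W ⇒ negate
Point 5:
  φ: 58′ + 29.7″ = 58.49500′; 26 + 58.49500/60 = 26.974917
  N → positive
  λ: 29 + 56/60 + 14.02/3600 = 29.937228
  W ⇒ negate
Point 6:
  Lat: 32.087′ = 0.534783°; total 3.534783
  S ⇒ negate
  Longitude: 45.075′ = 0.751250°; total 109.751250
  W → negative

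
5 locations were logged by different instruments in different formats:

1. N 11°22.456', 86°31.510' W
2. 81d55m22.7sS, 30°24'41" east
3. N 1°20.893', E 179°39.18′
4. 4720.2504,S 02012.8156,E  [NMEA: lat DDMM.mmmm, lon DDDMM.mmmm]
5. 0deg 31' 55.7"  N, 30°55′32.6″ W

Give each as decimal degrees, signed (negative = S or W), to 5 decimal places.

1. 11.37427, -86.52517
2. -81.92297, 30.41139
3. 1.34822, 179.65300
4. -47.33751, 20.21359
5. 0.53214, -30.92572

Point 1:
  Latitude: 11 + 22.456/60 = 11.374267
  N ⇒ keep positive
  Lon: 31.51′ = 0.525167°; total 86.525167
  W ⇒ negate
Point 2:
  φ: 55′ + 22.7″ = 55.37833′; 81 + 55.37833/60 = 81.922972
  S ⇒ negate
  Lon: 30 + 24/60 + 41/3600 = 30.411389
  E → positive
Point 3:
  Latitude: 20.893′ = 0.348217°; total 1.348217
  N ⇒ keep positive
  λ: 39.18′ = 0.653000°; total 179.653000
  E → positive
Point 4:
  Lat: degrees = first 2 digits = 47, minutes = 20.2504; 47 + 20.2504/60 = 47.337507
  hemisphere S, so the sign is −
  λ: split at 3 digits → 020° and 12.8156′; 20 + 12.8156/60 = 20.213593
  E → positive
Point 5:
  Lat: 31′ + 55.7″ = 31.92833′; 0 + 31.92833/60 = 0.532139
  N ⇒ keep positive
  Longitude: 30 + 55/60 + 32.6/3600 = 30.925722
  W ⇒ negate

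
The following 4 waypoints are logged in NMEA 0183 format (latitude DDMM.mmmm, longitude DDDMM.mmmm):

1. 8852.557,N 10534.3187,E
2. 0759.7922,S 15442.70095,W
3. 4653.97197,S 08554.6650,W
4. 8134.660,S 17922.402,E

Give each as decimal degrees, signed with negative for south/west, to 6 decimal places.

1. 88.875950, 105.571978
2. -7.996537, -154.711683
3. -46.899533, -85.911083
4. -81.577667, 179.373367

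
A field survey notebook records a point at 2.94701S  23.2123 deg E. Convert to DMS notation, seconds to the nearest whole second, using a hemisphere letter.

2°56′49″ S, 23°12′44″ E

Lat: whole degrees 2; 56.82060′ → 56′ and 49.24″
Lon: whole degrees 23; 12.73800′ → 12′ and 44.28″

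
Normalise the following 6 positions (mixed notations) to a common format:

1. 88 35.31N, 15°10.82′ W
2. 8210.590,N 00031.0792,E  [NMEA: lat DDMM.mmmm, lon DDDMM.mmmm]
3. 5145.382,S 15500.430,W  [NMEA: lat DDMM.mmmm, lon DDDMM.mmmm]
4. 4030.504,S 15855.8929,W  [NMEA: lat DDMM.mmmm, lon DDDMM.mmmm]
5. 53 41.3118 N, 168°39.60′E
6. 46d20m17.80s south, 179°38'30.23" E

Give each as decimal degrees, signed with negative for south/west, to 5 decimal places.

1. 88.58850, -15.18033
2. 82.17650, 0.51799
3. -51.75637, -155.00717
4. -40.50840, -158.93155
5. 53.68853, 168.66000
6. -46.33828, 179.64173

Point 1:
  Lat: 88 + 35.31/60 = 88.588500
  N → positive
  λ: 10.82′ = 0.180333°; total 15.180333
  W → negative
Point 2:
  Latitude: split at 2 digits → 82° and 10.59′; 82 + 10.59/60 = 82.176500
  N → positive
  Lon: degrees = first 3 digits = 0, minutes = 31.0792; 0 + 31.0792/60 = 0.517987
  E ⇒ keep positive
Point 3:
  φ: degrees = first 2 digits = 51, minutes = 45.382; 51 + 45.382/60 = 51.756367
  hemisphere S, so the sign is −
  Longitude: split at 3 digits → 155° and 0.43′; 155 + 0.43/60 = 155.007167
  W ⇒ negate
Point 4:
  φ: degrees = first 2 digits = 40, minutes = 30.504; 40 + 30.504/60 = 40.508400
  hemisphere S, so the sign is −
  λ: degrees = first 3 digits = 158, minutes = 55.8929; 158 + 55.8929/60 = 158.931548
  W ⇒ negate
Point 5:
  φ: 41.3118′ = 0.688530°; total 53.688530
  N → positive
  λ: 39.6′ = 0.660000°; total 168.660000
  E ⇒ keep positive
Point 6:
  φ: 46° + 20/60 + 17.8/3600 = 46 + 0.333333 + 0.004944 = 46.338278
  hemisphere S, so the sign is −
  Longitude: 179° + 38/60 + 30.23/3600 = 179 + 0.633333 + 0.008397 = 179.641731
  E ⇒ keep positive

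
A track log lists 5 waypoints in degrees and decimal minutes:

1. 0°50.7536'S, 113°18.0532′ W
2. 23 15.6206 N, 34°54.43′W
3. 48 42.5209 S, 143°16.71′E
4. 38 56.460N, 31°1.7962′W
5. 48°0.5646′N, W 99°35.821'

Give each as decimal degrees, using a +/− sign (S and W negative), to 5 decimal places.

1. -0.84589, -113.30089
2. 23.26034, -34.90717
3. -48.70868, 143.27850
4. 38.94100, -31.02994
5. 48.00941, -99.59702

Point 1:
  φ: 0 + 50.7536/60 = 0.845893
  S ⇒ negate
  λ: 18.0532′ = 0.300887°; total 113.300887
  W ⇒ negate
Point 2:
  Lat: 23 + 15.6206/60 = 23.260343
  N → positive
  Longitude: 34 + 54.43/60 = 34.907167
  W ⇒ negate
Point 3:
  Lat: 48 + 42.5209/60 = 48.708682
  S ⇒ negate
  λ: 16.71′ = 0.278500°; total 143.278500
  E → positive
Point 4:
  Latitude: 56.46′ = 0.941000°; total 38.941000
  N → positive
  λ: 1.7962′ = 0.029937°; total 31.029937
  W ⇒ negate
Point 5:
  φ: 0.5646′ = 0.009410°; total 48.009410
  N → positive
  Longitude: 99 + 35.821/60 = 99.597017
  W ⇒ negate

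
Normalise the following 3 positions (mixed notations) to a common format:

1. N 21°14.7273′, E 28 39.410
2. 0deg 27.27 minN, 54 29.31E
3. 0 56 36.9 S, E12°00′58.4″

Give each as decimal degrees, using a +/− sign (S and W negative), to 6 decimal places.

Point 1:
  φ: 14.7273′ = 0.245455°; total 21.2454550
  N → positive
  Longitude: 39.41′ = 0.656833°; total 28.6568333
  E ⇒ keep positive
Point 2:
  Latitude: 0 + 27.27/60 = 0.4545000
  N ⇒ keep positive
  λ: 29.31′ = 0.488500°; total 54.4885000
  E → positive
Point 3:
  Latitude: 0 + 56/60 + 36.9/3600 = 0.9435833
  S ⇒ negate
  λ: 12 + 0/60 + 58.4/3600 = 12.0162222
  E ⇒ keep positive

1. 21.245455, 28.656833
2. 0.454500, 54.488500
3. -0.943583, 12.016222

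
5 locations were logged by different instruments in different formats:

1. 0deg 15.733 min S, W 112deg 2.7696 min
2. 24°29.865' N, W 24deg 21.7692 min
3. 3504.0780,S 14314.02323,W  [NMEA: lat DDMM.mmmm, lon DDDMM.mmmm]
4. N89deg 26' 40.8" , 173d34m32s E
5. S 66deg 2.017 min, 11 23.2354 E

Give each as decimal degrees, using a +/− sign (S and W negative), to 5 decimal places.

Point 1:
  Lat: 15.733′ = 0.262217°; total 0.262217
  S ⇒ negate
  Lon: 112 + 2.7696/60 = 112.046160
  W ⇒ negate
Point 2:
  Latitude: 24 + 29.865/60 = 24.497750
  N → positive
  Longitude: 24 + 21.7692/60 = 24.362820
  W → negative
Point 3:
  Latitude: degrees = first 2 digits = 35, minutes = 4.078; 35 + 4.078/60 = 35.067967
  S → negative
  λ: degrees = first 3 digits = 143, minutes = 14.02323; 143 + 14.02323/60 = 143.233721
  W → negative
Point 4:
  Latitude: 89 + 26/60 + 40.8/3600 = 89.444667
  N → positive
  λ: 173° + 34/60 + 32/3600 = 173 + 0.566667 + 0.008889 = 173.575556
  E → positive
Point 5:
  φ: 2.017′ = 0.033617°; total 66.033617
  hemisphere S, so the sign is −
  λ: 11 + 23.2354/60 = 11.387257
  E ⇒ keep positive

1. -0.26222, -112.04616
2. 24.49775, -24.36282
3. -35.06797, -143.23372
4. 89.44467, 173.57556
5. -66.03362, 11.38726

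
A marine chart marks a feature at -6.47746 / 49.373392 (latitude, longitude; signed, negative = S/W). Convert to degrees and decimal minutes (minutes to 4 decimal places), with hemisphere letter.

Latitude is negative → S; |value| = 6.477460
φ: minutes = (6.477460 − 6) × 60 = 28.647600
Lon: fractional part 0.373392 → 22.403520 minutes

6° 28.6476′ S, 49° 22.4035′ E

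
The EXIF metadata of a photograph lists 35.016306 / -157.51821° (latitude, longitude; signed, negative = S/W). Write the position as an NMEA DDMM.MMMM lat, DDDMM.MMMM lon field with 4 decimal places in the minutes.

3500.9784,N / 15731.0926,W

Latitude: 35° + 0.016306 × 60 = 35° 0.978360′
Longitude is negative → W; |value| = 157.518210
λ: minutes = (157.518210 − 157) × 60 = 31.092600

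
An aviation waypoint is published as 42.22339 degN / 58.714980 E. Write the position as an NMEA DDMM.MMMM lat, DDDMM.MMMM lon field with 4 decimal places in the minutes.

4213.4034,N / 05842.8988,E

Lat: fractional part 0.223390 → 13.403400 minutes
Lon: minutes = (58.714980 − 58) × 60 = 42.898800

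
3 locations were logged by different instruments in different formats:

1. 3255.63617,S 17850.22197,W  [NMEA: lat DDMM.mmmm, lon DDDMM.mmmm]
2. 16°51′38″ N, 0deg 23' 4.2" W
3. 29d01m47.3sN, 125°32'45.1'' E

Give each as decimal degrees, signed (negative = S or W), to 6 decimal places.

Point 1:
  Latitude: split at 2 digits → 32° and 55.63617′; 32 + 55.63617/60 = 32.9272695
  hemisphere S, so the sign is −
  Lon: split at 3 digits → 178° and 50.22197′; 178 + 50.22197/60 = 178.8370328
  W ⇒ negate
Point 2:
  Lat: 16° + 51/60 + 38/3600 = 16 + 0.850000 + 0.010556 = 16.8605556
  N → positive
  λ: 0° + 23/60 + 4.2/3600 = 0 + 0.383333 + 0.001167 = 0.3845000
  hemisphere W, so the sign is −
Point 3:
  Lat: 1′ + 47.3″ = 1.78833′; 29 + 1.78833/60 = 29.0298056
  N → positive
  λ: 125° + 32/60 + 45.1/3600 = 125 + 0.533333 + 0.012528 = 125.5458611
  E ⇒ keep positive

1. -32.927270, -178.837033
2. 16.860556, -0.384500
3. 29.029806, 125.545861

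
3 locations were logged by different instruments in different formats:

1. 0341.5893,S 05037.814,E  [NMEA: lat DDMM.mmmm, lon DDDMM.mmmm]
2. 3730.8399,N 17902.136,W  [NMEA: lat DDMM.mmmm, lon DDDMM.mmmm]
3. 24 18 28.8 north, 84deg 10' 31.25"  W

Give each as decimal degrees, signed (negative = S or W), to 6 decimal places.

Point 1:
  φ: degrees = first 2 digits = 3, minutes = 41.5893; 3 + 41.5893/60 = 3.6931550
  hemisphere S, so the sign is −
  Longitude: split at 3 digits → 050° and 37.814′; 50 + 37.814/60 = 50.6302333
  E → positive
Point 2:
  Lat: split at 2 digits → 37° and 30.8399′; 37 + 30.8399/60 = 37.5139983
  N → positive
  Lon: degrees = first 3 digits = 179, minutes = 2.136; 179 + 2.136/60 = 179.0356000
  hemisphere W, so the sign is −
Point 3:
  φ: 24 + 18/60 + 28.8/3600 = 24.3080000
  N → positive
  λ: 84° + 10/60 + 31.25/3600 = 84 + 0.166667 + 0.008681 = 84.1753472
  hemisphere W, so the sign is −

1. -3.693155, 50.630233
2. 37.513998, -179.035600
3. 24.308000, -84.175347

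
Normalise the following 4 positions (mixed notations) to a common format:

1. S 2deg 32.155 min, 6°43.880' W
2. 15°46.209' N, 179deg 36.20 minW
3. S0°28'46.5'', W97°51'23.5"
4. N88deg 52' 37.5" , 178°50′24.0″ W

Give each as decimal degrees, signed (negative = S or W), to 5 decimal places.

Point 1:
  Lat: 2 + 32.155/60 = 2.535917
  hemisphere S, so the sign is −
  Longitude: 43.88′ = 0.731333°; total 6.731333
  W → negative
Point 2:
  Lat: 46.209′ = 0.770150°; total 15.770150
  N → positive
  λ: 36.2′ = 0.603333°; total 179.603333
  W ⇒ negate
Point 3:
  Latitude: 0 + 28/60 + 46.5/3600 = 0.479583
  S → negative
  Lon: 97 + 51/60 + 23.5/3600 = 97.856528
  W ⇒ negate
Point 4:
  φ: 88° + 52/60 + 37.5/3600 = 88 + 0.866667 + 0.010417 = 88.877083
  N → positive
  λ: 178° + 50/60 + 24/3600 = 178 + 0.833333 + 0.006667 = 178.840000
  W ⇒ negate

1. -2.53592, -6.73133
2. 15.77015, -179.60333
3. -0.47958, -97.85653
4. 88.87708, -178.84000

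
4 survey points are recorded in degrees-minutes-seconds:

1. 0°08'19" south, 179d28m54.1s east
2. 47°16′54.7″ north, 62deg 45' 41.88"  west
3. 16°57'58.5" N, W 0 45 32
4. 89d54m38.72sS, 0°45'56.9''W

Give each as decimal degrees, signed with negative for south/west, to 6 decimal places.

Point 1:
  Latitude: 8′ + 19″ = 8.31667′; 0 + 8.31667/60 = 0.1386111
  S → negative
  Lon: 179 + 28/60 + 54.1/3600 = 179.4816944
  E ⇒ keep positive
Point 2:
  φ: 47 + 16/60 + 54.7/3600 = 47.2818611
  N → positive
  λ: 62° + 45/60 + 41.88/3600 = 62 + 0.750000 + 0.011633 = 62.7616333
  hemisphere W, so the sign is −
Point 3:
  Lat: 57′ + 58.5″ = 57.97500′; 16 + 57.97500/60 = 16.9662500
  N ⇒ keep positive
  Lon: 0° + 45/60 + 32/3600 = 0 + 0.750000 + 0.008889 = 0.7588889
  W → negative
Point 4:
  Latitude: 89° + 54/60 + 38.72/3600 = 89 + 0.900000 + 0.010756 = 89.9107556
  hemisphere S, so the sign is −
  λ: 45′ + 56.9″ = 45.94833′; 0 + 45.94833/60 = 0.7658056
  W ⇒ negate

1. -0.138611, 179.481694
2. 47.281861, -62.761633
3. 16.966250, -0.758889
4. -89.910756, -0.765806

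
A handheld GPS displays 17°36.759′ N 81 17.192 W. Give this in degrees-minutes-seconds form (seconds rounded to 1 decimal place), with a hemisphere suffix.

φ: fractional minutes 0.75900 × 60 = 45.540″
λ: fractional minutes 0.19200 × 60 = 11.520″

17°36′45.5″ N, 81°17′11.5″ W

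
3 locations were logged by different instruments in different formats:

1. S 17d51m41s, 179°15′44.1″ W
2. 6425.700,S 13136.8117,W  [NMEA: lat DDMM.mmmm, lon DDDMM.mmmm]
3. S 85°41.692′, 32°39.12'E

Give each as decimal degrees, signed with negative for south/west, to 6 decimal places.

Point 1:
  Latitude: 51′ + 41″ = 51.68333′; 17 + 51.68333/60 = 17.8613889
  S → negative
  λ: 179° + 15/60 + 44.1/3600 = 179 + 0.250000 + 0.012250 = 179.2622500
  hemisphere W, so the sign is −
Point 2:
  φ: split at 2 digits → 64° and 25.7′; 64 + 25.7/60 = 64.4283333
  S ⇒ negate
  λ: degrees = first 3 digits = 131, minutes = 36.8117; 131 + 36.8117/60 = 131.6135283
  W ⇒ negate
Point 3:
  Lat: 41.692′ = 0.694867°; total 85.6948667
  hemisphere S, so the sign is −
  Longitude: 39.12′ = 0.652000°; total 32.6520000
  E → positive

1. -17.861389, -179.262250
2. -64.428333, -131.613528
3. -85.694867, 32.652000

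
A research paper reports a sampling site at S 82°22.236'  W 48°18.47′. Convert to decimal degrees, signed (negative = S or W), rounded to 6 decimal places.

Lat: 82 + 22.236/60 = 82.3706000
S → negative
Lon: 48 + 18.47/60 = 48.3078333
W → negative

-82.370600, -48.307833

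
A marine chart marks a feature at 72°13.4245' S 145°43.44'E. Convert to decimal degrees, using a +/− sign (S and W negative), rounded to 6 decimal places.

Latitude: 72 + 13.4245/60 = 72.2237417
S ⇒ negate
Lon: 43.44′ = 0.724000°; total 145.7240000
E → positive

-72.223742, 145.724000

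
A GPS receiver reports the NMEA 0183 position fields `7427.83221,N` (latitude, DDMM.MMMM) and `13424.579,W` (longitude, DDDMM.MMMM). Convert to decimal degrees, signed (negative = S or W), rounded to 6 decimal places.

74.463870, -134.409650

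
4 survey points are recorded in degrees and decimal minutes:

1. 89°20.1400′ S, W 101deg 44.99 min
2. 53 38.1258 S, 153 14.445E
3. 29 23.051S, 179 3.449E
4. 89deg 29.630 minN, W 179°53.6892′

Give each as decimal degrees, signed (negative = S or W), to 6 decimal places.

1. -89.335667, -101.749833
2. -53.635430, 153.240750
3. -29.384183, 179.057483
4. 89.493833, -179.894820

Point 1:
  Latitude: 20.14′ = 0.335667°; total 89.3356667
  S → negative
  Longitude: 44.99′ = 0.749833°; total 101.7498333
  W ⇒ negate
Point 2:
  Lat: 38.1258′ = 0.635430°; total 53.6354300
  hemisphere S, so the sign is −
  Longitude: 14.445′ = 0.240750°; total 153.2407500
  E → positive
Point 3:
  φ: 23.051′ = 0.384183°; total 29.3841833
  S ⇒ negate
  Longitude: 179 + 3.449/60 = 179.0574833
  E → positive
Point 4:
  φ: 29.63′ = 0.493833°; total 89.4938333
  N ⇒ keep positive
  λ: 53.6892′ = 0.894820°; total 179.8948200
  W → negative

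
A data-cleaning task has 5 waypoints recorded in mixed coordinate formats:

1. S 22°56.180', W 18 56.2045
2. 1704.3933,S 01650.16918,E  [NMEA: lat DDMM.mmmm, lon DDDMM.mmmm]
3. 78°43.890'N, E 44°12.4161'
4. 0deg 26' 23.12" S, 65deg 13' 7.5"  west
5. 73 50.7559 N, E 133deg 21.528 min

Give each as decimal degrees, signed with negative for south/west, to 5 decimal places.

Point 1:
  φ: 22 + 56.18/60 = 22.936333
  hemisphere S, so the sign is −
  Longitude: 56.2045′ = 0.936742°; total 18.936742
  W → negative
Point 2:
  Lat: degrees = first 2 digits = 17, minutes = 4.3933; 17 + 4.3933/60 = 17.073222
  S ⇒ negate
  Longitude: degrees = first 3 digits = 16, minutes = 50.16918; 16 + 50.16918/60 = 16.836153
  E ⇒ keep positive
Point 3:
  Lat: 43.89′ = 0.731500°; total 78.731500
  N → positive
  Longitude: 12.4161′ = 0.206935°; total 44.206935
  E → positive
Point 4:
  φ: 0° + 26/60 + 23.12/3600 = 0 + 0.433333 + 0.006422 = 0.439756
  hemisphere S, so the sign is −
  λ: 65° + 13/60 + 7.5/3600 = 65 + 0.216667 + 0.002083 = 65.218750
  W ⇒ negate
Point 5:
  Latitude: 73 + 50.7559/60 = 73.845932
  N → positive
  Lon: 133 + 21.528/60 = 133.358800
  E ⇒ keep positive

1. -22.93633, -18.93674
2. -17.07322, 16.83615
3. 78.73150, 44.20694
4. -0.43976, -65.21875
5. 73.84593, 133.35880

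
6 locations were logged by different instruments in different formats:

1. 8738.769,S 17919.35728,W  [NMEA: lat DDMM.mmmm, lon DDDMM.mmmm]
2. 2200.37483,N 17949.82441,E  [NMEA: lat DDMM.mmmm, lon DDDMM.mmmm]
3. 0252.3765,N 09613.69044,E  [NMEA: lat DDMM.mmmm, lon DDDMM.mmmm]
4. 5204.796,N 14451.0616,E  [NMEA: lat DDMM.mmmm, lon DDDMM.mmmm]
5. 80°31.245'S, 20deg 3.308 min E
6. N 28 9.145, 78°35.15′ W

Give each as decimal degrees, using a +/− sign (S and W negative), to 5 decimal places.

Point 1:
  Lat: split at 2 digits → 87° and 38.769′; 87 + 38.769/60 = 87.646150
  S ⇒ negate
  Longitude: degrees = first 3 digits = 179, minutes = 19.35728; 179 + 19.35728/60 = 179.322621
  W ⇒ negate
Point 2:
  φ: split at 2 digits → 22° and 0.37483′; 22 + 0.37483/60 = 22.006247
  N → positive
  Lon: degrees = first 3 digits = 179, minutes = 49.82441; 179 + 49.82441/60 = 179.830407
  E ⇒ keep positive
Point 3:
  φ: degrees = first 2 digits = 2, minutes = 52.3765; 2 + 52.3765/60 = 2.872942
  N → positive
  Lon: degrees = first 3 digits = 96, minutes = 13.69044; 96 + 13.69044/60 = 96.228174
  E ⇒ keep positive
Point 4:
  Lat: split at 2 digits → 52° and 4.796′; 52 + 4.796/60 = 52.079933
  N ⇒ keep positive
  Longitude: degrees = first 3 digits = 144, minutes = 51.0616; 144 + 51.0616/60 = 144.851027
  E ⇒ keep positive
Point 5:
  Latitude: 80 + 31.245/60 = 80.520750
  S → negative
  Lon: 20 + 3.308/60 = 20.055133
  E ⇒ keep positive
Point 6:
  φ: 9.145′ = 0.152417°; total 28.152417
  N → positive
  Longitude: 35.15′ = 0.585833°; total 78.585833
  W ⇒ negate

1. -87.64615, -179.32262
2. 22.00625, 179.83041
3. 2.87294, 96.22817
4. 52.07993, 144.85103
5. -80.52075, 20.05513
6. 28.15242, -78.58583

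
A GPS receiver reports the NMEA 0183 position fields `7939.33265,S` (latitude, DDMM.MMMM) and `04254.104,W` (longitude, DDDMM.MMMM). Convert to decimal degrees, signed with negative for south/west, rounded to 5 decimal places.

-79.65554, -42.90173

Lat: degrees = first 2 digits = 79, minutes = 39.33265; 79 + 39.33265/60 = 79.655544
S → negative
Longitude: split at 3 digits → 042° and 54.104′; 42 + 54.104/60 = 42.901733
hemisphere W, so the sign is −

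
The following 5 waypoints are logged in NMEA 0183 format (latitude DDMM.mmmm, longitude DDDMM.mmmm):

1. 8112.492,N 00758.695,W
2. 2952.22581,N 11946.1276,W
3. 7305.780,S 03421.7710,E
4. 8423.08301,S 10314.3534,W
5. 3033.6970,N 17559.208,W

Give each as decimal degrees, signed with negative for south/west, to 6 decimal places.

1. 81.208200, -7.978250
2. 29.870430, -119.768793
3. -73.096333, 34.362850
4. -84.384717, -103.239223
5. 30.561617, -175.986800

Point 1:
  φ: degrees = first 2 digits = 81, minutes = 12.492; 81 + 12.492/60 = 81.2082000
  N ⇒ keep positive
  λ: degrees = first 3 digits = 7, minutes = 58.695; 7 + 58.695/60 = 7.9782500
  W → negative
Point 2:
  Lat: degrees = first 2 digits = 29, minutes = 52.22581; 29 + 52.22581/60 = 29.8704302
  N ⇒ keep positive
  Lon: degrees = first 3 digits = 119, minutes = 46.1276; 119 + 46.1276/60 = 119.7687933
  hemisphere W, so the sign is −
Point 3:
  φ: degrees = first 2 digits = 73, minutes = 5.78; 73 + 5.78/60 = 73.0963333
  S ⇒ negate
  Longitude: split at 3 digits → 034° and 21.771′; 34 + 21.771/60 = 34.3628500
  E ⇒ keep positive
Point 4:
  φ: split at 2 digits → 84° and 23.08301′; 84 + 23.08301/60 = 84.3847168
  S → negative
  Lon: degrees = first 3 digits = 103, minutes = 14.3534; 103 + 14.3534/60 = 103.2392233
  hemisphere W, so the sign is −
Point 5:
  Latitude: degrees = first 2 digits = 30, minutes = 33.697; 30 + 33.697/60 = 30.5616167
  N ⇒ keep positive
  Longitude: split at 3 digits → 175° and 59.208′; 175 + 59.208/60 = 175.9868000
  W → negative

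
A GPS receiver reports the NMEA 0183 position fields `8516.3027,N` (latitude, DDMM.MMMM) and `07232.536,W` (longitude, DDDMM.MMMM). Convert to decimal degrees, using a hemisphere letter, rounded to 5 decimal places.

85.27171° N, 72.54227° W

Latitude: degrees = first 2 digits = 85, minutes = 16.3027; 85 + 16.3027/60 = 85.271712
Lon: degrees = first 3 digits = 72, minutes = 32.536; 72 + 32.536/60 = 72.542267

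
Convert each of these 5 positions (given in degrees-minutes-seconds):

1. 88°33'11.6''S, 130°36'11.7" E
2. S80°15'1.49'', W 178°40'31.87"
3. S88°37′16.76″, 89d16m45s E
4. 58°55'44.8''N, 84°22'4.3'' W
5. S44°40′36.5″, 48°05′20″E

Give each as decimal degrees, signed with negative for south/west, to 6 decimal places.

Point 1:
  φ: 88 + 33/60 + 11.6/3600 = 88.5532222
  S ⇒ negate
  Longitude: 130 + 36/60 + 11.7/3600 = 130.6032500
  E ⇒ keep positive
Point 2:
  Lat: 80 + 15/60 + 1.49/3600 = 80.2504139
  hemisphere S, so the sign is −
  λ: 178° + 40/60 + 31.87/3600 = 178 + 0.666667 + 0.008853 = 178.6755194
  hemisphere W, so the sign is −
Point 3:
  Latitude: 37′ + 16.76″ = 37.27933′; 88 + 37.27933/60 = 88.6213222
  hemisphere S, so the sign is −
  Longitude: 89 + 16/60 + 45/3600 = 89.2791667
  E ⇒ keep positive
Point 4:
  φ: 58° + 55/60 + 44.8/3600 = 58 + 0.916667 + 0.012444 = 58.9291111
  N → positive
  λ: 84 + 22/60 + 4.3/3600 = 84.3678611
  hemisphere W, so the sign is −
Point 5:
  Latitude: 40′ + 36.5″ = 40.60833′; 44 + 40.60833/60 = 44.6768056
  S → negative
  Longitude: 48° + 5/60 + 20/3600 = 48 + 0.083333 + 0.005556 = 48.0888889
  E → positive

1. -88.553222, 130.603250
2. -80.250414, -178.675519
3. -88.621322, 89.279167
4. 58.929111, -84.367861
5. -44.676806, 48.088889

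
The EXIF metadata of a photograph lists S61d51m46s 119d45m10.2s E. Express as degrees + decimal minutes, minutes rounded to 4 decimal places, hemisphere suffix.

Lat: 51 + 46/60 = 51.766667′
λ: seconds/60 = 0.17000; minutes = 45 + 0.17000 = 45.170000

61° 51.7667′ S, 119° 45.1700′ E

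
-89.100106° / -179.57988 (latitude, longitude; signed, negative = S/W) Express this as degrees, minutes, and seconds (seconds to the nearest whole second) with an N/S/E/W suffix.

Latitude is negative → S; |value| = 89.100106
Latitude: 0.100106° → 6.00636′; 0.00636 × 60 = 0.38″
Longitude is negative → W; |value| = 179.579880
Longitude: whole degrees 179; 34.79280′ → 34′ and 47.57″

89°06′0″ S, 179°34′48″ W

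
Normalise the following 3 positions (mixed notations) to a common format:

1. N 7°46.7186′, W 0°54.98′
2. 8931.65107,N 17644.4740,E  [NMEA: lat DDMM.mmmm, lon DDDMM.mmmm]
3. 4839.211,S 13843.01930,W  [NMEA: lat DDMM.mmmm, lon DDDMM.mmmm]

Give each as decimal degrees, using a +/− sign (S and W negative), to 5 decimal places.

Point 1:
  φ: 7 + 46.7186/60 = 7.778643
  N ⇒ keep positive
  λ: 0 + 54.98/60 = 0.916333
  W ⇒ negate
Point 2:
  Latitude: split at 2 digits → 89° and 31.65107′; 89 + 31.65107/60 = 89.527518
  N → positive
  Lon: split at 3 digits → 176° and 44.474′; 176 + 44.474/60 = 176.741233
  E ⇒ keep positive
Point 3:
  φ: split at 2 digits → 48° and 39.211′; 48 + 39.211/60 = 48.653517
  hemisphere S, so the sign is −
  Lon: split at 3 digits → 138° and 43.0193′; 138 + 43.0193/60 = 138.716988
  W → negative

1. 7.77864, -0.91633
2. 89.52752, 176.74123
3. -48.65352, -138.71699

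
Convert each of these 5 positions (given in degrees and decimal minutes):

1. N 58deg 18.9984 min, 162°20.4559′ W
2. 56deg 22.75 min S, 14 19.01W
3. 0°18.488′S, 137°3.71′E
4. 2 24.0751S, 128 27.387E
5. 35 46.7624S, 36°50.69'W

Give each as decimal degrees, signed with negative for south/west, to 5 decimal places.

Point 1:
  Latitude: 18.9984′ = 0.316640°; total 58.316640
  N → positive
  λ: 20.4559′ = 0.340932°; total 162.340932
  W → negative
Point 2:
  Lat: 56 + 22.75/60 = 56.379167
  hemisphere S, so the sign is −
  Longitude: 19.01′ = 0.316833°; total 14.316833
  hemisphere W, so the sign is −
Point 3:
  Latitude: 18.488′ = 0.308133°; total 0.308133
  hemisphere S, so the sign is −
  λ: 3.71′ = 0.061833°; total 137.061833
  E ⇒ keep positive
Point 4:
  Lat: 24.0751′ = 0.401252°; total 2.401252
  S → negative
  Longitude: 27.387′ = 0.456450°; total 128.456450
  E ⇒ keep positive
Point 5:
  φ: 46.7624′ = 0.779373°; total 35.779373
  S ⇒ negate
  λ: 50.69′ = 0.844833°; total 36.844833
  hemisphere W, so the sign is −

1. 58.31664, -162.34093
2. -56.37917, -14.31683
3. -0.30813, 137.06183
4. -2.40125, 128.45645
5. -35.77937, -36.84483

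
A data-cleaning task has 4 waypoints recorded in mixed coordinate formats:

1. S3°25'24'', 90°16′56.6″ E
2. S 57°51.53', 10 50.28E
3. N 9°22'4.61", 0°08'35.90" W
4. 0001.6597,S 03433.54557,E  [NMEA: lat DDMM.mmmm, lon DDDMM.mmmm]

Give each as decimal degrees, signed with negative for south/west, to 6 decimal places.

1. -3.423333, 90.282389
2. -57.858833, 10.838000
3. 9.367947, -0.143306
4. -0.027662, 34.559093

Point 1:
  Lat: 25′ + 24″ = 25.40000′; 3 + 25.40000/60 = 3.4233333
  hemisphere S, so the sign is −
  λ: 16′ + 56.6″ = 16.94333′; 90 + 16.94333/60 = 90.2823889
  E ⇒ keep positive
Point 2:
  Lat: 57 + 51.53/60 = 57.8588333
  S → negative
  Lon: 50.28′ = 0.838000°; total 10.8380000
  E → positive
Point 3:
  Latitude: 9 + 22/60 + 4.61/3600 = 9.3679472
  N → positive
  Lon: 8′ + 35.9″ = 8.59833′; 0 + 8.59833/60 = 0.1433056
  W ⇒ negate
Point 4:
  Lat: degrees = first 2 digits = 0, minutes = 1.6597; 0 + 1.6597/60 = 0.0276617
  S → negative
  Lon: degrees = first 3 digits = 34, minutes = 33.54557; 34 + 33.54557/60 = 34.5590928
  E ⇒ keep positive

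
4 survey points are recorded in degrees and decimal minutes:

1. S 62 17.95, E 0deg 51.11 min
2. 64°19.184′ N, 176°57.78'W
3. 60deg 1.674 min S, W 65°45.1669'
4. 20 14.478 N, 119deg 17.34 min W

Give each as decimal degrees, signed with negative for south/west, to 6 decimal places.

Point 1:
  φ: 17.95′ = 0.299167°; total 62.2991667
  S → negative
  Lon: 51.11′ = 0.851833°; total 0.8518333
  E → positive
Point 2:
  Lat: 64 + 19.184/60 = 64.3197333
  N → positive
  Longitude: 176 + 57.78/60 = 176.9630000
  W ⇒ negate
Point 3:
  Lat: 1.674′ = 0.027900°; total 60.0279000
  S → negative
  λ: 45.1669′ = 0.752782°; total 65.7527817
  W ⇒ negate
Point 4:
  φ: 20 + 14.478/60 = 20.2413000
  N → positive
  λ: 17.34′ = 0.289000°; total 119.2890000
  hemisphere W, so the sign is −

1. -62.299167, 0.851833
2. 64.319733, -176.963000
3. -60.027900, -65.752782
4. 20.241300, -119.289000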